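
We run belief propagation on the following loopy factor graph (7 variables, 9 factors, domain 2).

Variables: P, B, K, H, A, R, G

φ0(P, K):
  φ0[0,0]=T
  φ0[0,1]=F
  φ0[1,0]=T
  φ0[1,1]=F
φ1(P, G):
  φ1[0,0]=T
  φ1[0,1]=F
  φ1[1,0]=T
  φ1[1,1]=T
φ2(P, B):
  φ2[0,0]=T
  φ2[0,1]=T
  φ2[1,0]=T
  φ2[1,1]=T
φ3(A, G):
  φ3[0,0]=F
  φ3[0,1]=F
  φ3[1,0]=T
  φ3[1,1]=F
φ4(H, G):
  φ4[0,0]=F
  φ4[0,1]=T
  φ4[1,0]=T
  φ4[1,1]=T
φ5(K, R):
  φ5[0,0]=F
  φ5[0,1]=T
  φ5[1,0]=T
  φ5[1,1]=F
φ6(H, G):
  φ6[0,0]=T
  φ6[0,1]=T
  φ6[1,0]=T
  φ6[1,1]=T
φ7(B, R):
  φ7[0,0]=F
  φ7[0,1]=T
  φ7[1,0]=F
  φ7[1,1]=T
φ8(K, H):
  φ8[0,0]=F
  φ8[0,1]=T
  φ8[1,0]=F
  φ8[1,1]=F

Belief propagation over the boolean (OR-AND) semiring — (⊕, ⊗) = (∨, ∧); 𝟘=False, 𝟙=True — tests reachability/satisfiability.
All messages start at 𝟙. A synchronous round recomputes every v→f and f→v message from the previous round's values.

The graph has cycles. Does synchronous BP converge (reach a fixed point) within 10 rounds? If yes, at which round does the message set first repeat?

init: all messages = 𝟙 over 2 values
r1 m[φ0→P] = [T, T]
r1 m[φ0→K] = [T, F]
r1 m[φ1→P] = [T, T]
r1 m[φ1→G] = [T, T]
r1 m[φ2→P] = [T, T]
r1 m[φ2→B] = [T, T]
r1 m[φ3→A] = [F, T]
r1 m[φ3→G] = [T, F]
r1 m[φ4→H] = [T, T]
r1 m[φ4→G] = [T, T]
r1 m[φ5→K] = [T, T]
r1 m[φ5→R] = [T, T]
r1 m[φ6→H] = [T, T]
r1 m[φ6→G] = [T, T]
r1 m[φ7→B] = [T, T]
r1 m[φ7→R] = [F, T]
r1 m[φ8→K] = [T, F]
r1 m[φ8→H] = [F, T]
r1 m[P→φ0] = [T, T]
r1 m[P→φ1] = [T, T]
r1 m[P→φ2] = [T, T]
r1 m[B→φ2] = [T, T]
r1 m[B→φ7] = [T, T]
r1 m[K→φ0] = [T, T]
r1 m[K→φ5] = [T, T]
r1 m[K→φ8] = [T, T]
r1 m[H→φ4] = [T, T]
r1 m[H→φ6] = [T, T]
r1 m[H→φ8] = [T, T]
r1 m[A→φ3] = [T, T]
r1 m[R→φ5] = [T, T]
r1 m[R→φ7] = [T, T]
r1 m[G→φ1] = [T, T]
r1 m[G→φ3] = [T, T]
r1 m[G→φ4] = [T, T]
r1 m[G→φ6] = [T, T]
r2 m[φ0→P] = [T, T]
r2 m[φ0→K] = [T, F]
r2 m[φ1→P] = [T, T]
r2 m[φ1→G] = [T, T]
r2 m[φ2→P] = [T, T]
r2 m[φ2→B] = [T, T]
r2 m[φ3→A] = [F, T]
r2 m[φ3→G] = [T, F]
r2 m[φ4→H] = [T, T]
r2 m[φ4→G] = [T, T]
r2 m[φ5→K] = [T, T]
r2 m[φ5→R] = [T, T]
r2 m[φ6→H] = [T, T]
r2 m[φ6→G] = [T, T]
r2 m[φ7→B] = [T, T]
r2 m[φ7→R] = [F, T]
r2 m[φ8→K] = [T, F]
r2 m[φ8→H] = [F, T]
r2 m[P→φ0] = [T, T]
r2 m[P→φ1] = [T, T]
r2 m[P→φ2] = [T, T]
r2 m[B→φ2] = [T, T]
r2 m[B→φ7] = [T, T]
r2 m[K→φ0] = [T, F]
r2 m[K→φ5] = [T, F]
r2 m[K→φ8] = [T, F]
r2 m[H→φ4] = [F, T]
r2 m[H→φ6] = [F, T]
r2 m[H→φ8] = [T, T]
r2 m[A→φ3] = [T, T]
r2 m[R→φ5] = [F, T]
r2 m[R→φ7] = [T, T]
r2 m[G→φ1] = [T, F]
r2 m[G→φ3] = [T, T]
r2 m[G→φ4] = [T, F]
r2 m[G→φ6] = [T, F]
r3 m[φ0→P] = [T, T]
r3 m[φ0→K] = [T, F]
r3 m[φ1→P] = [T, T]
r3 m[φ1→G] = [T, T]
r3 m[φ2→P] = [T, T]
r3 m[φ2→B] = [T, T]
r3 m[φ3→A] = [F, T]
r3 m[φ3→G] = [T, F]
r3 m[φ4→H] = [F, T]
r3 m[φ4→G] = [T, T]
r3 m[φ5→K] = [T, F]
r3 m[φ5→R] = [F, T]
r3 m[φ6→H] = [T, T]
r3 m[φ6→G] = [T, T]
r3 m[φ7→B] = [T, T]
r3 m[φ7→R] = [F, T]
r3 m[φ8→K] = [T, F]
r3 m[φ8→H] = [F, T]
r3 m[P→φ0] = [T, T]
r3 m[P→φ1] = [T, T]
r3 m[P→φ2] = [T, T]
r3 m[B→φ2] = [T, T]
r3 m[B→φ7] = [T, T]
r3 m[K→φ0] = [T, F]
r3 m[K→φ5] = [T, F]
r3 m[K→φ8] = [T, F]
r3 m[H→φ4] = [F, T]
r3 m[H→φ6] = [F, T]
r3 m[H→φ8] = [T, T]
r3 m[A→φ3] = [T, T]
r3 m[R→φ5] = [F, T]
r3 m[R→φ7] = [T, T]
r3 m[G→φ1] = [T, F]
r3 m[G→φ3] = [T, T]
r3 m[G→φ4] = [T, F]
r3 m[G→φ6] = [T, F]
r4 m[φ0→P] = [T, T]
r4 m[φ0→K] = [T, F]
r4 m[φ1→P] = [T, T]
r4 m[φ1→G] = [T, T]
r4 m[φ2→P] = [T, T]
r4 m[φ2→B] = [T, T]
r4 m[φ3→A] = [F, T]
r4 m[φ3→G] = [T, F]
r4 m[φ4→H] = [F, T]
r4 m[φ4→G] = [T, T]
r4 m[φ5→K] = [T, F]
r4 m[φ5→R] = [F, T]
r4 m[φ6→H] = [T, T]
r4 m[φ6→G] = [T, T]
r4 m[φ7→B] = [T, T]
r4 m[φ7→R] = [F, T]
r4 m[φ8→K] = [T, F]
r4 m[φ8→H] = [F, T]
r4 m[P→φ0] = [T, T]
r4 m[P→φ1] = [T, T]
r4 m[P→φ2] = [T, T]
r4 m[B→φ2] = [T, T]
r4 m[B→φ7] = [T, T]
r4 m[K→φ0] = [T, F]
r4 m[K→φ5] = [T, F]
r4 m[K→φ8] = [T, F]
r4 m[H→φ4] = [F, T]
r4 m[H→φ6] = [F, T]
r4 m[H→φ8] = [F, T]
r4 m[A→φ3] = [T, T]
r4 m[R→φ5] = [F, T]
r4 m[R→φ7] = [F, T]
r4 m[G→φ1] = [T, F]
r4 m[G→φ3] = [T, T]
r4 m[G→φ4] = [T, F]
r4 m[G→φ6] = [T, F]
r5 m[φ0→P] = [T, T]
r5 m[φ0→K] = [T, F]
r5 m[φ1→P] = [T, T]
r5 m[φ1→G] = [T, T]
r5 m[φ2→P] = [T, T]
r5 m[φ2→B] = [T, T]
r5 m[φ3→A] = [F, T]
r5 m[φ3→G] = [T, F]
r5 m[φ4→H] = [F, T]
r5 m[φ4→G] = [T, T]
r5 m[φ5→K] = [T, F]
r5 m[φ5→R] = [F, T]
r5 m[φ6→H] = [T, T]
r5 m[φ6→G] = [T, T]
r5 m[φ7→B] = [T, T]
r5 m[φ7→R] = [F, T]
r5 m[φ8→K] = [T, F]
r5 m[φ8→H] = [F, T]
r5 m[P→φ0] = [T, T]
r5 m[P→φ1] = [T, T]
r5 m[P→φ2] = [T, T]
r5 m[B→φ2] = [T, T]
r5 m[B→φ7] = [T, T]
r5 m[K→φ0] = [T, F]
r5 m[K→φ5] = [T, F]
r5 m[K→φ8] = [T, F]
r5 m[H→φ4] = [F, T]
r5 m[H→φ6] = [F, T]
r5 m[H→φ8] = [F, T]
r5 m[A→φ3] = [T, T]
r5 m[R→φ5] = [F, T]
r5 m[R→φ7] = [F, T]
r5 m[G→φ1] = [T, F]
r5 m[G→φ3] = [T, T]
r5 m[G→φ4] = [T, F]
r5 m[G→φ6] = [T, F]
fixed point reached at round 5
messages reach a fixed point at round 5

CONVERGED at round 5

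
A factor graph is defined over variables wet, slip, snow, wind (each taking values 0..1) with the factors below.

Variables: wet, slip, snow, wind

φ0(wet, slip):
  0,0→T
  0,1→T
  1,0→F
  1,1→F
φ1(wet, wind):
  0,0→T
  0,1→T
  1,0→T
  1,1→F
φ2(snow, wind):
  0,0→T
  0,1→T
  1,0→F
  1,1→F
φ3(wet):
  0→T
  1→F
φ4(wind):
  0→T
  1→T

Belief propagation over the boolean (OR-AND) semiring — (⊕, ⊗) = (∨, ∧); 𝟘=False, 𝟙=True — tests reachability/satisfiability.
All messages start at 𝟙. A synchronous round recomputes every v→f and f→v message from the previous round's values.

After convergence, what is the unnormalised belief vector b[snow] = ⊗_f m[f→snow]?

b[snow] = [T, F]

init: all messages = 𝟙 over 2 values
r1 m[φ0→wet] = [T, F]
r1 m[φ0→slip] = [T, T]
r1 m[φ1→wet] = [T, T]
r1 m[φ1→wind] = [T, T]
r1 m[φ2→snow] = [T, F]
r1 m[φ2→wind] = [T, T]
r1 m[φ3→wet] = [T, F]
r1 m[φ4→wind] = [T, T]
r1 m[wet→φ0] = [T, T]
r1 m[wet→φ1] = [T, T]
r1 m[wet→φ3] = [T, T]
r1 m[slip→φ0] = [T, T]
r1 m[snow→φ2] = [T, T]
r1 m[wind→φ1] = [T, T]
r1 m[wind→φ2] = [T, T]
r1 m[wind→φ4] = [T, T]
r2 m[φ0→wet] = [T, F]
r2 m[φ0→slip] = [T, T]
r2 m[φ1→wet] = [T, T]
r2 m[φ1→wind] = [T, T]
r2 m[φ2→snow] = [T, F]
r2 m[φ2→wind] = [T, T]
r2 m[φ3→wet] = [T, F]
r2 m[φ4→wind] = [T, T]
r2 m[wet→φ0] = [T, F]
r2 m[wet→φ1] = [T, F]
r2 m[wet→φ3] = [T, F]
r2 m[slip→φ0] = [T, T]
r2 m[snow→φ2] = [T, T]
r2 m[wind→φ1] = [T, T]
r2 m[wind→φ2] = [T, T]
r2 m[wind→φ4] = [T, T]
r3 m[φ0→wet] = [T, F]
r3 m[φ0→slip] = [T, T]
r3 m[φ1→wet] = [T, T]
r3 m[φ1→wind] = [T, T]
r3 m[φ2→snow] = [T, F]
r3 m[φ2→wind] = [T, T]
r3 m[φ3→wet] = [T, F]
r3 m[φ4→wind] = [T, T]
r3 m[wet→φ0] = [T, F]
r3 m[wet→φ1] = [T, F]
r3 m[wet→φ3] = [T, F]
r3 m[slip→φ0] = [T, T]
r3 m[snow→φ2] = [T, T]
r3 m[wind→φ1] = [T, T]
r3 m[wind→φ2] = [T, T]
r3 m[wind→φ4] = [T, T]
fixed point reached at round 3
b[snow] = ⊗ incoming = [T, F]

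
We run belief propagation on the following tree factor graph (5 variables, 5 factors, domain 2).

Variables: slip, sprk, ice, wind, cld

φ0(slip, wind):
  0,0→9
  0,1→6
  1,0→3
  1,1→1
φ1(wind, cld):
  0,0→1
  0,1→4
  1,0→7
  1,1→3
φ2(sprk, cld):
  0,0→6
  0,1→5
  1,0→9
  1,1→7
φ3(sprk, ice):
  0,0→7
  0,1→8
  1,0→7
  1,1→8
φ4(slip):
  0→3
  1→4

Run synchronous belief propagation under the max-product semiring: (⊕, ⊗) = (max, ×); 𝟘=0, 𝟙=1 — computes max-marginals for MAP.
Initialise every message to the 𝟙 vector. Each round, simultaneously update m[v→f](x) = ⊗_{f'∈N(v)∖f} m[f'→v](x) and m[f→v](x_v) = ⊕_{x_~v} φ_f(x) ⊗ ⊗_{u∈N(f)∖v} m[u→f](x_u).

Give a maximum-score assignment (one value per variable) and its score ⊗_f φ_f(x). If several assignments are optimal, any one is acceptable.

assignment: (slip=0, sprk=1, ice=1, wind=1, cld=0); score = 9072

init: all messages = 𝟙 over 2 values
r1 m[φ0→slip] = [9, 3]
r1 m[φ0→wind] = [9, 6]
r1 m[φ1→wind] = [4, 7]
r1 m[φ1→cld] = [7, 4]
r1 m[φ2→sprk] = [6, 9]
r1 m[φ2→cld] = [9, 7]
r1 m[φ3→sprk] = [8, 8]
r1 m[φ3→ice] = [7, 8]
r1 m[φ4→slip] = [3, 4]
r1 m[slip→φ0] = [1, 1]
r1 m[slip→φ4] = [1, 1]
r1 m[sprk→φ2] = [1, 1]
r1 m[sprk→φ3] = [1, 1]
r1 m[ice→φ3] = [1, 1]
r1 m[wind→φ0] = [1, 1]
r1 m[wind→φ1] = [1, 1]
r1 m[cld→φ1] = [1, 1]
r1 m[cld→φ2] = [1, 1]
r2 m[φ0→slip] = [9, 3]
r2 m[φ0→wind] = [9, 6]
r2 m[φ1→wind] = [4, 7]
r2 m[φ1→cld] = [7, 4]
r2 m[φ2→sprk] = [6, 9]
r2 m[φ2→cld] = [9, 7]
r2 m[φ3→sprk] = [8, 8]
r2 m[φ3→ice] = [7, 8]
r2 m[φ4→slip] = [3, 4]
r2 m[slip→φ0] = [3, 4]
r2 m[slip→φ4] = [9, 3]
r2 m[sprk→φ2] = [8, 8]
r2 m[sprk→φ3] = [6, 9]
r2 m[ice→φ3] = [1, 1]
r2 m[wind→φ0] = [4, 7]
r2 m[wind→φ1] = [9, 6]
r2 m[cld→φ1] = [9, 7]
r2 m[cld→φ2] = [7, 4]
r3 m[φ0→slip] = [42, 12]
r3 m[φ0→wind] = [27, 18]
r3 m[φ1→wind] = [28, 63]
r3 m[φ1→cld] = [42, 36]
r3 m[φ2→sprk] = [42, 63]
r3 m[φ2→cld] = [72, 56]
r3 m[φ3→sprk] = [8, 8]
r3 m[φ3→ice] = [63, 72]
r3 m[φ4→slip] = [3, 4]
r3 m[slip→φ0] = [3, 4]
r3 m[slip→φ4] = [9, 3]
r3 m[sprk→φ2] = [8, 8]
r3 m[sprk→φ3] = [6, 9]
r3 m[ice→φ3] = [1, 1]
r3 m[wind→φ0] = [4, 7]
r3 m[wind→φ1] = [9, 6]
r3 m[cld→φ1] = [9, 7]
r3 m[cld→φ2] = [7, 4]
r4 m[φ0→slip] = [42, 12]
r4 m[φ0→wind] = [27, 18]
r4 m[φ1→wind] = [28, 63]
r4 m[φ1→cld] = [42, 36]
r4 m[φ2→sprk] = [42, 63]
r4 m[φ2→cld] = [72, 56]
r4 m[φ3→sprk] = [8, 8]
r4 m[φ3→ice] = [63, 72]
r4 m[φ4→slip] = [3, 4]
r4 m[slip→φ0] = [3, 4]
r4 m[slip→φ4] = [42, 12]
r4 m[sprk→φ2] = [8, 8]
r4 m[sprk→φ3] = [42, 63]
r4 m[ice→φ3] = [1, 1]
r4 m[wind→φ0] = [28, 63]
r4 m[wind→φ1] = [27, 18]
r4 m[cld→φ1] = [72, 56]
r4 m[cld→φ2] = [42, 36]
r5 m[φ0→slip] = [378, 84]
r5 m[φ0→wind] = [27, 18]
r5 m[φ1→wind] = [224, 504]
r5 m[φ1→cld] = [126, 108]
r5 m[φ2→sprk] = [252, 378]
r5 m[φ2→cld] = [72, 56]
r5 m[φ3→sprk] = [8, 8]
r5 m[φ3→ice] = [441, 504]
r5 m[φ4→slip] = [3, 4]
r5 m[slip→φ0] = [3, 4]
r5 m[slip→φ4] = [42, 12]
r5 m[sprk→φ2] = [8, 8]
r5 m[sprk→φ3] = [42, 63]
r5 m[ice→φ3] = [1, 1]
r5 m[wind→φ0] = [28, 63]
r5 m[wind→φ1] = [27, 18]
r5 m[cld→φ1] = [72, 56]
r5 m[cld→φ2] = [42, 36]
r6 m[φ0→slip] = [378, 84]
r6 m[φ0→wind] = [27, 18]
r6 m[φ1→wind] = [224, 504]
r6 m[φ1→cld] = [126, 108]
r6 m[φ2→sprk] = [252, 378]
r6 m[φ2→cld] = [72, 56]
r6 m[φ3→sprk] = [8, 8]
r6 m[φ3→ice] = [441, 504]
r6 m[φ4→slip] = [3, 4]
r6 m[slip→φ0] = [3, 4]
r6 m[slip→φ4] = [378, 84]
r6 m[sprk→φ2] = [8, 8]
r6 m[sprk→φ3] = [252, 378]
r6 m[ice→φ3] = [1, 1]
r6 m[wind→φ0] = [224, 504]
r6 m[wind→φ1] = [27, 18]
r6 m[cld→φ1] = [72, 56]
r6 m[cld→φ2] = [126, 108]
r7 m[φ0→slip] = [3024, 672]
r7 m[φ0→wind] = [27, 18]
r7 m[φ1→wind] = [224, 504]
r7 m[φ1→cld] = [126, 108]
r7 m[φ2→sprk] = [756, 1134]
r7 m[φ2→cld] = [72, 56]
r7 m[φ3→sprk] = [8, 8]
r7 m[φ3→ice] = [2646, 3024]
r7 m[φ4→slip] = [3, 4]
r7 m[slip→φ0] = [3, 4]
r7 m[slip→φ4] = [378, 84]
r7 m[sprk→φ2] = [8, 8]
r7 m[sprk→φ3] = [252, 378]
r7 m[ice→φ3] = [1, 1]
r7 m[wind→φ0] = [224, 504]
r7 m[wind→φ1] = [27, 18]
r7 m[cld→φ1] = [72, 56]
r7 m[cld→φ2] = [126, 108]
r8 m[φ0→slip] = [3024, 672]
r8 m[φ0→wind] = [27, 18]
r8 m[φ1→wind] = [224, 504]
r8 m[φ1→cld] = [126, 108]
r8 m[φ2→sprk] = [756, 1134]
r8 m[φ2→cld] = [72, 56]
r8 m[φ3→sprk] = [8, 8]
r8 m[φ3→ice] = [2646, 3024]
r8 m[φ4→slip] = [3, 4]
r8 m[slip→φ0] = [3, 4]
r8 m[slip→φ4] = [3024, 672]
r8 m[sprk→φ2] = [8, 8]
r8 m[sprk→φ3] = [756, 1134]
r8 m[ice→φ3] = [1, 1]
r8 m[wind→φ0] = [224, 504]
r8 m[wind→φ1] = [27, 18]
r8 m[cld→φ1] = [72, 56]
r8 m[cld→φ2] = [126, 108]
r9 m[φ0→slip] = [3024, 672]
r9 m[φ0→wind] = [27, 18]
r9 m[φ1→wind] = [224, 504]
r9 m[φ1→cld] = [126, 108]
r9 m[φ2→sprk] = [756, 1134]
r9 m[φ2→cld] = [72, 56]
r9 m[φ3→sprk] = [8, 8]
r9 m[φ3→ice] = [7938, 9072]
r9 m[φ4→slip] = [3, 4]
r9 m[slip→φ0] = [3, 4]
r9 m[slip→φ4] = [3024, 672]
r9 m[sprk→φ2] = [8, 8]
r9 m[sprk→φ3] = [756, 1134]
r9 m[ice→φ3] = [1, 1]
r9 m[wind→φ0] = [224, 504]
r9 m[wind→φ1] = [27, 18]
r9 m[cld→φ1] = [72, 56]
r9 m[cld→φ2] = [126, 108]
r10 m[φ0→slip] = [3024, 672]
r10 m[φ0→wind] = [27, 18]
r10 m[φ1→wind] = [224, 504]
r10 m[φ1→cld] = [126, 108]
r10 m[φ2→sprk] = [756, 1134]
r10 m[φ2→cld] = [72, 56]
r10 m[φ3→sprk] = [8, 8]
r10 m[φ3→ice] = [7938, 9072]
r10 m[φ4→slip] = [3, 4]
r10 m[slip→φ0] = [3, 4]
r10 m[slip→φ4] = [3024, 672]
r10 m[sprk→φ2] = [8, 8]
r10 m[sprk→φ3] = [756, 1134]
r10 m[ice→φ3] = [1, 1]
r10 m[wind→φ0] = [224, 504]
r10 m[wind→φ1] = [27, 18]
r10 m[cld→φ1] = [72, 56]
r10 m[cld→φ2] = [126, 108]
fixed point reached at round 10
traceback from slip: (slip=0, sprk=1, ice=1, wind=1, cld=0), score=9072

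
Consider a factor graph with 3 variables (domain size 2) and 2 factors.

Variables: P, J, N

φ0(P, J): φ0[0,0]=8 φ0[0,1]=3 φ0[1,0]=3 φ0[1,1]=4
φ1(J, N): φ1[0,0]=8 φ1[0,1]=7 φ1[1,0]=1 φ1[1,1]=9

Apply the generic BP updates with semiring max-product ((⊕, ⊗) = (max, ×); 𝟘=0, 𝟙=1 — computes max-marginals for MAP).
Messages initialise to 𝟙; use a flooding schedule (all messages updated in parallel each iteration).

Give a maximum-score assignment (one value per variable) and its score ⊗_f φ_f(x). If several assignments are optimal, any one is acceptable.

init: all messages = 𝟙 over 2 values
r1 m[φ0→P] = [8, 4]
r1 m[φ0→J] = [8, 4]
r1 m[φ1→J] = [8, 9]
r1 m[φ1→N] = [8, 9]
r1 m[P→φ0] = [1, 1]
r1 m[J→φ0] = [1, 1]
r1 m[J→φ1] = [1, 1]
r1 m[N→φ1] = [1, 1]
r2 m[φ0→P] = [8, 4]
r2 m[φ0→J] = [8, 4]
r2 m[φ1→J] = [8, 9]
r2 m[φ1→N] = [8, 9]
r2 m[P→φ0] = [1, 1]
r2 m[J→φ0] = [8, 9]
r2 m[J→φ1] = [8, 4]
r2 m[N→φ1] = [1, 1]
r3 m[φ0→P] = [64, 36]
r3 m[φ0→J] = [8, 4]
r3 m[φ1→J] = [8, 9]
r3 m[φ1→N] = [64, 56]
r3 m[P→φ0] = [1, 1]
r3 m[J→φ0] = [8, 9]
r3 m[J→φ1] = [8, 4]
r3 m[N→φ1] = [1, 1]
r4 m[φ0→P] = [64, 36]
r4 m[φ0→J] = [8, 4]
r4 m[φ1→J] = [8, 9]
r4 m[φ1→N] = [64, 56]
r4 m[P→φ0] = [1, 1]
r4 m[J→φ0] = [8, 9]
r4 m[J→φ1] = [8, 4]
r4 m[N→φ1] = [1, 1]
fixed point reached at round 4
traceback from P: (P=0, J=0, N=0), score=64

assignment: (P=0, J=0, N=0); score = 64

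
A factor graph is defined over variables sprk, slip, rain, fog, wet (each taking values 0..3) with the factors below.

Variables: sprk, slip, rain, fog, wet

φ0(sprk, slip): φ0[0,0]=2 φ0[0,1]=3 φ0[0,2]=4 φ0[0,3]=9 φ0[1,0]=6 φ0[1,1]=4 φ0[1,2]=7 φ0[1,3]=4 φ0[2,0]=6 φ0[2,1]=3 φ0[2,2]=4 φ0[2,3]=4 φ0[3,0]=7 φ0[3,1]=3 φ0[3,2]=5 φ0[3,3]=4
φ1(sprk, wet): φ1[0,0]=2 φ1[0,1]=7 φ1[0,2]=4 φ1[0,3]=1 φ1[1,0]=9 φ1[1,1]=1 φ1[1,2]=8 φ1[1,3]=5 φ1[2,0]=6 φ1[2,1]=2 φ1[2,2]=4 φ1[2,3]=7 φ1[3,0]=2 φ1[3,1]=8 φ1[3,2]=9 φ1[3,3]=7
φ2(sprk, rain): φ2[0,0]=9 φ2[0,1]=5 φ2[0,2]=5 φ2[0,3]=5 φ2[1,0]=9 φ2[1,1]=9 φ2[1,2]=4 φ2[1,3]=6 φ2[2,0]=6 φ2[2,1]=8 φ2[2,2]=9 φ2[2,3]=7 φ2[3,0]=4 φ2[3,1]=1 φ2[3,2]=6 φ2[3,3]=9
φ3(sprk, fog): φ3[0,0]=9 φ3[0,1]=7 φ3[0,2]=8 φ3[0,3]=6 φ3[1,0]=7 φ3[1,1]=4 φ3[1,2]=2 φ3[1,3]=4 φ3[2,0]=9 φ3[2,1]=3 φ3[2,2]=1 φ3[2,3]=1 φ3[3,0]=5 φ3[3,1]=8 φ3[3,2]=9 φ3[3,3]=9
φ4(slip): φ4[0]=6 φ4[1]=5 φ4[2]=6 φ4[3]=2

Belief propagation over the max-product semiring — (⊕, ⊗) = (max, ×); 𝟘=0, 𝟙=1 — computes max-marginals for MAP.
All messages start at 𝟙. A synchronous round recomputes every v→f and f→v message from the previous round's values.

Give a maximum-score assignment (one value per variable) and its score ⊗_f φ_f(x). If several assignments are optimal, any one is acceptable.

init: all messages = 𝟙 over 4 values
r1 m[φ0→sprk] = [9, 7, 6, 7]
r1 m[φ0→slip] = [7, 4, 7, 9]
r1 m[φ1→sprk] = [7, 9, 7, 9]
r1 m[φ1→wet] = [9, 8, 9, 7]
r1 m[φ2→sprk] = [9, 9, 9, 9]
r1 m[φ2→rain] = [9, 9, 9, 9]
r1 m[φ3→sprk] = [9, 7, 9, 9]
r1 m[φ3→fog] = [9, 8, 9, 9]
r1 m[φ4→slip] = [6, 5, 6, 2]
r1 m[sprk→φ0] = [1, 1, 1, 1]
r1 m[sprk→φ1] = [1, 1, 1, 1]
r1 m[sprk→φ2] = [1, 1, 1, 1]
r1 m[sprk→φ3] = [1, 1, 1, 1]
r1 m[slip→φ0] = [1, 1, 1, 1]
r1 m[slip→φ4] = [1, 1, 1, 1]
r1 m[rain→φ2] = [1, 1, 1, 1]
r1 m[fog→φ3] = [1, 1, 1, 1]
r1 m[wet→φ1] = [1, 1, 1, 1]
r2 m[φ0→sprk] = [9, 7, 6, 7]
r2 m[φ0→slip] = [7, 4, 7, 9]
r2 m[φ1→sprk] = [7, 9, 7, 9]
r2 m[φ1→wet] = [9, 8, 9, 7]
r2 m[φ2→sprk] = [9, 9, 9, 9]
r2 m[φ2→rain] = [9, 9, 9, 9]
r2 m[φ3→sprk] = [9, 7, 9, 9]
r2 m[φ3→fog] = [9, 8, 9, 9]
r2 m[φ4→slip] = [6, 5, 6, 2]
r2 m[sprk→φ0] = [567, 567, 567, 729]
r2 m[sprk→φ1] = [729, 441, 486, 567]
r2 m[sprk→φ2] = [567, 441, 378, 567]
r2 m[sprk→φ3] = [567, 567, 378, 567]
r2 m[slip→φ0] = [6, 5, 6, 2]
r2 m[slip→φ4] = [7, 4, 7, 9]
r2 m[rain→φ2] = [1, 1, 1, 1]
r2 m[fog→φ3] = [1, 1, 1, 1]
r2 m[wet→φ1] = [1, 1, 1, 1]
r3 m[φ0→sprk] = [24, 42, 36, 42]
r3 m[φ0→slip] = [5103, 2268, 3969, 5103]
r3 m[φ1→sprk] = [7, 9, 7, 9]
r3 m[φ1→wet] = [3969, 5103, 5103, 3969]
r3 m[φ2→sprk] = [9, 9, 9, 9]
r3 m[φ2→rain] = [5103, 3969, 3402, 5103]
r3 m[φ3→sprk] = [9, 7, 9, 9]
r3 m[φ3→fog] = [5103, 4536, 5103, 5103]
r3 m[φ4→slip] = [6, 5, 6, 2]
r3 m[sprk→φ0] = [567, 567, 567, 729]
r3 m[sprk→φ1] = [729, 441, 486, 567]
r3 m[sprk→φ2] = [567, 441, 378, 567]
r3 m[sprk→φ3] = [567, 567, 378, 567]
r3 m[slip→φ0] = [6, 5, 6, 2]
r3 m[slip→φ4] = [7, 4, 7, 9]
r3 m[rain→φ2] = [1, 1, 1, 1]
r3 m[fog→φ3] = [1, 1, 1, 1]
r3 m[wet→φ1] = [1, 1, 1, 1]
r4 m[φ0→sprk] = [24, 42, 36, 42]
r4 m[φ0→slip] = [5103, 2268, 3969, 5103]
r4 m[φ1→sprk] = [7, 9, 7, 9]
r4 m[φ1→wet] = [3969, 5103, 5103, 3969]
r4 m[φ2→sprk] = [9, 9, 9, 9]
r4 m[φ2→rain] = [5103, 3969, 3402, 5103]
r4 m[φ3→sprk] = [9, 7, 9, 9]
r4 m[φ3→fog] = [5103, 4536, 5103, 5103]
r4 m[φ4→slip] = [6, 5, 6, 2]
r4 m[sprk→φ0] = [567, 567, 567, 729]
r4 m[sprk→φ1] = [1944, 2646, 2916, 3402]
r4 m[sprk→φ2] = [1512, 2646, 2268, 3402]
r4 m[sprk→φ3] = [1512, 3402, 2268, 3402]
r4 m[slip→φ0] = [6, 5, 6, 2]
r4 m[slip→φ4] = [5103, 2268, 3969, 5103]
r4 m[rain→φ2] = [1, 1, 1, 1]
r4 m[fog→φ3] = [1, 1, 1, 1]
r4 m[wet→φ1] = [1, 1, 1, 1]
r5 m[φ0→sprk] = [24, 42, 36, 42]
r5 m[φ0→slip] = [5103, 2268, 3969, 5103]
r5 m[φ1→sprk] = [7, 9, 7, 9]
r5 m[φ1→wet] = [23814, 27216, 30618, 23814]
r5 m[φ2→sprk] = [9, 9, 9, 9]
r5 m[φ2→rain] = [23814, 23814, 20412, 30618]
r5 m[φ3→sprk] = [9, 7, 9, 9]
r5 m[φ3→fog] = [23814, 27216, 30618, 30618]
r5 m[φ4→slip] = [6, 5, 6, 2]
r5 m[sprk→φ0] = [567, 567, 567, 729]
r5 m[sprk→φ1] = [1944, 2646, 2916, 3402]
r5 m[sprk→φ2] = [1512, 2646, 2268, 3402]
r5 m[sprk→φ3] = [1512, 3402, 2268, 3402]
r5 m[slip→φ0] = [6, 5, 6, 2]
r5 m[slip→φ4] = [5103, 2268, 3969, 5103]
r5 m[rain→φ2] = [1, 1, 1, 1]
r5 m[fog→φ3] = [1, 1, 1, 1]
r5 m[wet→φ1] = [1, 1, 1, 1]
r6 m[φ0→sprk] = [24, 42, 36, 42]
r6 m[φ0→slip] = [5103, 2268, 3969, 5103]
r6 m[φ1→sprk] = [7, 9, 7, 9]
r6 m[φ1→wet] = [23814, 27216, 30618, 23814]
r6 m[φ2→sprk] = [9, 9, 9, 9]
r6 m[φ2→rain] = [23814, 23814, 20412, 30618]
r6 m[φ3→sprk] = [9, 7, 9, 9]
r6 m[φ3→fog] = [23814, 27216, 30618, 30618]
r6 m[φ4→slip] = [6, 5, 6, 2]
r6 m[sprk→φ0] = [567, 567, 567, 729]
r6 m[sprk→φ1] = [1944, 2646, 2916, 3402]
r6 m[sprk→φ2] = [1512, 2646, 2268, 3402]
r6 m[sprk→φ3] = [1512, 3402, 2268, 3402]
r6 m[slip→φ0] = [6, 5, 6, 2]
r6 m[slip→φ4] = [5103, 2268, 3969, 5103]
r6 m[rain→φ2] = [1, 1, 1, 1]
r6 m[fog→φ3] = [1, 1, 1, 1]
r6 m[wet→φ1] = [1, 1, 1, 1]
fixed point reached at round 6
traceback from sprk: (sprk=3, slip=0, rain=3, fog=2, wet=2), score=30618

assignment: (sprk=3, slip=0, rain=3, fog=2, wet=2); score = 30618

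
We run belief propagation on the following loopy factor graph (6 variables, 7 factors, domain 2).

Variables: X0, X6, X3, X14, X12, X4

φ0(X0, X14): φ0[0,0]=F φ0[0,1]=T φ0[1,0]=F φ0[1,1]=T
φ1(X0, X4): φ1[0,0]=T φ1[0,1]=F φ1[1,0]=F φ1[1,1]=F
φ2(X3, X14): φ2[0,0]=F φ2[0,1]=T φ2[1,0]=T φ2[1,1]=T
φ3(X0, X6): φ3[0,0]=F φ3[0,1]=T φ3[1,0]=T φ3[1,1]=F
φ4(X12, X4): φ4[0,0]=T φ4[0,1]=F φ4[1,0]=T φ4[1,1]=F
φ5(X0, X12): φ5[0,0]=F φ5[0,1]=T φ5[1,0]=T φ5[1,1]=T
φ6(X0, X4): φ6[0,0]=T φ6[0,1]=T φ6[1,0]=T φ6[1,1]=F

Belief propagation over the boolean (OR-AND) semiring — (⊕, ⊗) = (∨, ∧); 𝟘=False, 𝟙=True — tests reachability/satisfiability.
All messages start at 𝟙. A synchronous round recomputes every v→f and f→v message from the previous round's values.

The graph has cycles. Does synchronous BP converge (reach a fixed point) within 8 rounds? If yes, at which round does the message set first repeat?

init: all messages = 𝟙 over 2 values
r1 m[φ0→X0] = [T, T]
r1 m[φ0→X14] = [F, T]
r1 m[φ1→X0] = [T, F]
r1 m[φ1→X4] = [T, F]
r1 m[φ2→X3] = [T, T]
r1 m[φ2→X14] = [T, T]
r1 m[φ3→X0] = [T, T]
r1 m[φ3→X6] = [T, T]
r1 m[φ4→X12] = [T, T]
r1 m[φ4→X4] = [T, F]
r1 m[φ5→X0] = [T, T]
r1 m[φ5→X12] = [T, T]
r1 m[φ6→X0] = [T, T]
r1 m[φ6→X4] = [T, T]
r1 m[X0→φ0] = [T, T]
r1 m[X0→φ1] = [T, T]
r1 m[X0→φ3] = [T, T]
r1 m[X0→φ5] = [T, T]
r1 m[X0→φ6] = [T, T]
r1 m[X6→φ3] = [T, T]
r1 m[X3→φ2] = [T, T]
r1 m[X14→φ0] = [T, T]
r1 m[X14→φ2] = [T, T]
r1 m[X12→φ4] = [T, T]
r1 m[X12→φ5] = [T, T]
r1 m[X4→φ1] = [T, T]
r1 m[X4→φ4] = [T, T]
r1 m[X4→φ6] = [T, T]
r2 m[φ0→X0] = [T, T]
r2 m[φ0→X14] = [F, T]
r2 m[φ1→X0] = [T, F]
r2 m[φ1→X4] = [T, F]
r2 m[φ2→X3] = [T, T]
r2 m[φ2→X14] = [T, T]
r2 m[φ3→X0] = [T, T]
r2 m[φ3→X6] = [T, T]
r2 m[φ4→X12] = [T, T]
r2 m[φ4→X4] = [T, F]
r2 m[φ5→X0] = [T, T]
r2 m[φ5→X12] = [T, T]
r2 m[φ6→X0] = [T, T]
r2 m[φ6→X4] = [T, T]
r2 m[X0→φ0] = [T, F]
r2 m[X0→φ1] = [T, T]
r2 m[X0→φ3] = [T, F]
r2 m[X0→φ5] = [T, F]
r2 m[X0→φ6] = [T, F]
r2 m[X6→φ3] = [T, T]
r2 m[X3→φ2] = [T, T]
r2 m[X14→φ0] = [T, T]
r2 m[X14→φ2] = [F, T]
r2 m[X12→φ4] = [T, T]
r2 m[X12→φ5] = [T, T]
r2 m[X4→φ1] = [T, F]
r2 m[X4→φ4] = [T, F]
r2 m[X4→φ6] = [T, F]
r3 m[φ0→X0] = [T, T]
r3 m[φ0→X14] = [F, T]
r3 m[φ1→X0] = [T, F]
r3 m[φ1→X4] = [T, F]
r3 m[φ2→X3] = [T, T]
r3 m[φ2→X14] = [T, T]
r3 m[φ3→X0] = [T, T]
r3 m[φ3→X6] = [F, T]
r3 m[φ4→X12] = [T, T]
r3 m[φ4→X4] = [T, F]
r3 m[φ5→X0] = [T, T]
r3 m[φ5→X12] = [F, T]
r3 m[φ6→X0] = [T, T]
r3 m[φ6→X4] = [T, T]
r3 m[X0→φ0] = [T, F]
r3 m[X0→φ1] = [T, T]
r3 m[X0→φ3] = [T, F]
r3 m[X0→φ5] = [T, F]
r3 m[X0→φ6] = [T, F]
r3 m[X6→φ3] = [T, T]
r3 m[X3→φ2] = [T, T]
r3 m[X14→φ0] = [T, T]
r3 m[X14→φ2] = [F, T]
r3 m[X12→φ4] = [T, T]
r3 m[X12→φ5] = [T, T]
r3 m[X4→φ1] = [T, F]
r3 m[X4→φ4] = [T, F]
r3 m[X4→φ6] = [T, F]
r4 m[φ0→X0] = [T, T]
r4 m[φ0→X14] = [F, T]
r4 m[φ1→X0] = [T, F]
r4 m[φ1→X4] = [T, F]
r4 m[φ2→X3] = [T, T]
r4 m[φ2→X14] = [T, T]
r4 m[φ3→X0] = [T, T]
r4 m[φ3→X6] = [F, T]
r4 m[φ4→X12] = [T, T]
r4 m[φ4→X4] = [T, F]
r4 m[φ5→X0] = [T, T]
r4 m[φ5→X12] = [F, T]
r4 m[φ6→X0] = [T, T]
r4 m[φ6→X4] = [T, T]
r4 m[X0→φ0] = [T, F]
r4 m[X0→φ1] = [T, T]
r4 m[X0→φ3] = [T, F]
r4 m[X0→φ5] = [T, F]
r4 m[X0→φ6] = [T, F]
r4 m[X6→φ3] = [T, T]
r4 m[X3→φ2] = [T, T]
r4 m[X14→φ0] = [T, T]
r4 m[X14→φ2] = [F, T]
r4 m[X12→φ4] = [F, T]
r4 m[X12→φ5] = [T, T]
r4 m[X4→φ1] = [T, F]
r4 m[X4→φ4] = [T, F]
r4 m[X4→φ6] = [T, F]
r5 m[φ0→X0] = [T, T]
r5 m[φ0→X14] = [F, T]
r5 m[φ1→X0] = [T, F]
r5 m[φ1→X4] = [T, F]
r5 m[φ2→X3] = [T, T]
r5 m[φ2→X14] = [T, T]
r5 m[φ3→X0] = [T, T]
r5 m[φ3→X6] = [F, T]
r5 m[φ4→X12] = [T, T]
r5 m[φ4→X4] = [T, F]
r5 m[φ5→X0] = [T, T]
r5 m[φ5→X12] = [F, T]
r5 m[φ6→X0] = [T, T]
r5 m[φ6→X4] = [T, T]
r5 m[X0→φ0] = [T, F]
r5 m[X0→φ1] = [T, T]
r5 m[X0→φ3] = [T, F]
r5 m[X0→φ5] = [T, F]
r5 m[X0→φ6] = [T, F]
r5 m[X6→φ3] = [T, T]
r5 m[X3→φ2] = [T, T]
r5 m[X14→φ0] = [T, T]
r5 m[X14→φ2] = [F, T]
r5 m[X12→φ4] = [F, T]
r5 m[X12→φ5] = [T, T]
r5 m[X4→φ1] = [T, F]
r5 m[X4→φ4] = [T, F]
r5 m[X4→φ6] = [T, F]
fixed point reached at round 5
messages reach a fixed point at round 5

CONVERGED at round 5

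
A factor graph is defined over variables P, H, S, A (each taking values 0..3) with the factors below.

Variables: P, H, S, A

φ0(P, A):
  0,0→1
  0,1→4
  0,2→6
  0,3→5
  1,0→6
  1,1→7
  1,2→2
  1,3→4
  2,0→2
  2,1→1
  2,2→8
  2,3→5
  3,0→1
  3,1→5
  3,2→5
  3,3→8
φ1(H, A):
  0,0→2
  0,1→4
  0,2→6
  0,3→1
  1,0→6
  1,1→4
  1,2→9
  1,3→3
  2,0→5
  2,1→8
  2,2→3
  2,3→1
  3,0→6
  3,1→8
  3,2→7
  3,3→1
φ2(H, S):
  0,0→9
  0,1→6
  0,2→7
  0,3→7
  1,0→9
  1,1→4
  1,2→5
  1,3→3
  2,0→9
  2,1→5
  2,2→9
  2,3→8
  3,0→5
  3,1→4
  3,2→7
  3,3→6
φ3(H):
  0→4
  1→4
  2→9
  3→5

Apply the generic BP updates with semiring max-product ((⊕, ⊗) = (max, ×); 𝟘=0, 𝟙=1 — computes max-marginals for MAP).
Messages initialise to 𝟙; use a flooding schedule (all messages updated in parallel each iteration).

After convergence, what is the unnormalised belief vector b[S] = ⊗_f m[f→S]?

b[S] = [4536, 2520, 4536, 4032]

init: all messages = 𝟙 over 4 values
r1 m[φ0→P] = [6, 7, 8, 8]
r1 m[φ0→A] = [6, 7, 8, 8]
r1 m[φ1→H] = [6, 9, 8, 8]
r1 m[φ1→A] = [6, 8, 9, 3]
r1 m[φ2→H] = [9, 9, 9, 7]
r1 m[φ2→S] = [9, 6, 9, 8]
r1 m[φ3→H] = [4, 4, 9, 5]
r1 m[P→φ0] = [1, 1, 1, 1]
r1 m[H→φ1] = [1, 1, 1, 1]
r1 m[H→φ2] = [1, 1, 1, 1]
r1 m[H→φ3] = [1, 1, 1, 1]
r1 m[S→φ2] = [1, 1, 1, 1]
r1 m[A→φ0] = [1, 1, 1, 1]
r1 m[A→φ1] = [1, 1, 1, 1]
r2 m[φ0→P] = [6, 7, 8, 8]
r2 m[φ0→A] = [6, 7, 8, 8]
r2 m[φ1→H] = [6, 9, 8, 8]
r2 m[φ1→A] = [6, 8, 9, 3]
r2 m[φ2→H] = [9, 9, 9, 7]
r2 m[φ2→S] = [9, 6, 9, 8]
r2 m[φ3→H] = [4, 4, 9, 5]
r2 m[P→φ0] = [1, 1, 1, 1]
r2 m[H→φ1] = [36, 36, 81, 35]
r2 m[H→φ2] = [24, 36, 72, 40]
r2 m[H→φ3] = [54, 81, 72, 56]
r2 m[S→φ2] = [1, 1, 1, 1]
r2 m[A→φ0] = [6, 8, 9, 3]
r2 m[A→φ1] = [6, 7, 8, 8]
r3 m[φ0→P] = [54, 56, 72, 45]
r3 m[φ0→A] = [6, 7, 8, 8]
r3 m[φ1→H] = [48, 72, 56, 56]
r3 m[φ1→A] = [405, 648, 324, 108]
r3 m[φ2→H] = [9, 9, 9, 7]
r3 m[φ2→S] = [648, 360, 648, 576]
r3 m[φ3→H] = [4, 4, 9, 5]
r3 m[P→φ0] = [1, 1, 1, 1]
r3 m[H→φ1] = [36, 36, 81, 35]
r3 m[H→φ2] = [24, 36, 72, 40]
r3 m[H→φ3] = [54, 81, 72, 56]
r3 m[S→φ2] = [1, 1, 1, 1]
r3 m[A→φ0] = [6, 8, 9, 3]
r3 m[A→φ1] = [6, 7, 8, 8]
r4 m[φ0→P] = [54, 56, 72, 45]
r4 m[φ0→A] = [6, 7, 8, 8]
r4 m[φ1→H] = [48, 72, 56, 56]
r4 m[φ1→A] = [405, 648, 324, 108]
r4 m[φ2→H] = [9, 9, 9, 7]
r4 m[φ2→S] = [648, 360, 648, 576]
r4 m[φ3→H] = [4, 4, 9, 5]
r4 m[P→φ0] = [1, 1, 1, 1]
r4 m[H→φ1] = [36, 36, 81, 35]
r4 m[H→φ2] = [192, 288, 504, 280]
r4 m[H→φ3] = [432, 648, 504, 392]
r4 m[S→φ2] = [1, 1, 1, 1]
r4 m[A→φ0] = [405, 648, 324, 108]
r4 m[A→φ1] = [6, 7, 8, 8]
r5 m[φ0→P] = [2592, 4536, 2592, 3240]
r5 m[φ0→A] = [6, 7, 8, 8]
r5 m[φ1→H] = [48, 72, 56, 56]
r5 m[φ1→A] = [405, 648, 324, 108]
r5 m[φ2→H] = [9, 9, 9, 7]
r5 m[φ2→S] = [4536, 2520, 4536, 4032]
r5 m[φ3→H] = [4, 4, 9, 5]
r5 m[P→φ0] = [1, 1, 1, 1]
r5 m[H→φ1] = [36, 36, 81, 35]
r5 m[H→φ2] = [192, 288, 504, 280]
r5 m[H→φ3] = [432, 648, 504, 392]
r5 m[S→φ2] = [1, 1, 1, 1]
r5 m[A→φ0] = [405, 648, 324, 108]
r5 m[A→φ1] = [6, 7, 8, 8]
r6 m[φ0→P] = [2592, 4536, 2592, 3240]
r6 m[φ0→A] = [6, 7, 8, 8]
r6 m[φ1→H] = [48, 72, 56, 56]
r6 m[φ1→A] = [405, 648, 324, 108]
r6 m[φ2→H] = [9, 9, 9, 7]
r6 m[φ2→S] = [4536, 2520, 4536, 4032]
r6 m[φ3→H] = [4, 4, 9, 5]
r6 m[P→φ0] = [1, 1, 1, 1]
r6 m[H→φ1] = [36, 36, 81, 35]
r6 m[H→φ2] = [192, 288, 504, 280]
r6 m[H→φ3] = [432, 648, 504, 392]
r6 m[S→φ2] = [1, 1, 1, 1]
r6 m[A→φ0] = [405, 648, 324, 108]
r6 m[A→φ1] = [6, 7, 8, 8]
fixed point reached at round 6
b[S] = ⊗ incoming = [4536, 2520, 4536, 4032]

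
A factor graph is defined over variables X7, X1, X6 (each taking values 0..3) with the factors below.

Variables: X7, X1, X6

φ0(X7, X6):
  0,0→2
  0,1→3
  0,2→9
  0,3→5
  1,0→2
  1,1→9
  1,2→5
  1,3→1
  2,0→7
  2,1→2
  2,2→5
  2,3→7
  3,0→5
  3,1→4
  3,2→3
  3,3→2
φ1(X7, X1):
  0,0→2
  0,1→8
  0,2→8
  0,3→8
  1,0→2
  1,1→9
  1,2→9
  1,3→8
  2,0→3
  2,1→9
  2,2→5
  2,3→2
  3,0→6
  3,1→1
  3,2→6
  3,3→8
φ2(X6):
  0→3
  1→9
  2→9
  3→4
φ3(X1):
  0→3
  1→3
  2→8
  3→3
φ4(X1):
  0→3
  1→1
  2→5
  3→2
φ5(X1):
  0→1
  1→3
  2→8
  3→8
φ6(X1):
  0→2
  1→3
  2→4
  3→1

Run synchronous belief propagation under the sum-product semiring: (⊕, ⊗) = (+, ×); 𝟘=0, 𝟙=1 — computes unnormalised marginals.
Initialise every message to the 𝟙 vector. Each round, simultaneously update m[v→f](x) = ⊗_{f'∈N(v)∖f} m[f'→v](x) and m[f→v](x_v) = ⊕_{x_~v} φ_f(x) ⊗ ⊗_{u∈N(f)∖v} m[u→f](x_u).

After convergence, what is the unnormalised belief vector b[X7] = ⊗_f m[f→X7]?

init: all messages = 𝟙 over 4 values
r1 m[φ0→X7] = [19, 17, 21, 14]
r1 m[φ0→X6] = [16, 18, 22, 15]
r1 m[φ1→X7] = [26, 28, 19, 21]
r1 m[φ1→X1] = [13, 27, 28, 26]
r1 m[φ2→X6] = [3, 9, 9, 4]
r1 m[φ3→X1] = [3, 3, 8, 3]
r1 m[φ4→X1] = [3, 1, 5, 2]
r1 m[φ5→X1] = [1, 3, 8, 8]
r1 m[φ6→X1] = [2, 3, 4, 1]
r1 m[X7→φ0] = [1, 1, 1, 1]
r1 m[X7→φ1] = [1, 1, 1, 1]
r1 m[X1→φ1] = [1, 1, 1, 1]
r1 m[X1→φ3] = [1, 1, 1, 1]
r1 m[X1→φ4] = [1, 1, 1, 1]
r1 m[X1→φ5] = [1, 1, 1, 1]
r1 m[X1→φ6] = [1, 1, 1, 1]
r1 m[X6→φ0] = [1, 1, 1, 1]
r1 m[X6→φ2] = [1, 1, 1, 1]
r2 m[φ0→X7] = [19, 17, 21, 14]
r2 m[φ0→X6] = [16, 18, 22, 15]
r2 m[φ1→X7] = [26, 28, 19, 21]
r2 m[φ1→X1] = [13, 27, 28, 26]
r2 m[φ2→X6] = [3, 9, 9, 4]
r2 m[φ3→X1] = [3, 3, 8, 3]
r2 m[φ4→X1] = [3, 1, 5, 2]
r2 m[φ5→X1] = [1, 3, 8, 8]
r2 m[φ6→X1] = [2, 3, 4, 1]
r2 m[X7→φ0] = [26, 28, 19, 21]
r2 m[X7→φ1] = [19, 17, 21, 14]
r2 m[X1→φ1] = [18, 27, 1280, 48]
r2 m[X1→φ3] = [78, 243, 4480, 416]
r2 m[X1→φ4] = [78, 729, 7168, 624]
r2 m[X1→φ5] = [234, 243, 4480, 156]
r2 m[X1→φ6] = [117, 243, 8960, 1248]
r2 m[X6→φ0] = [3, 9, 9, 4]
r2 m[X6→φ2] = [16, 18, 22, 15]
r3 m[φ0→X7] = [134, 136, 112, 86]
r3 m[φ0→X6] = [346, 452, 532, 333]
r3 m[φ1→X7] = [10876, 12183, 6793, 8199]
r3 m[φ1→X1] = [219, 508, 494, 442]
r3 m[φ2→X6] = [3, 9, 9, 4]
r3 m[φ3→X1] = [3, 3, 8, 3]
r3 m[φ4→X1] = [3, 1, 5, 2]
r3 m[φ5→X1] = [1, 3, 8, 8]
r3 m[φ6→X1] = [2, 3, 4, 1]
r3 m[X7→φ0] = [26, 28, 19, 21]
r3 m[X7→φ1] = [19, 17, 21, 14]
r3 m[X1→φ1] = [18, 27, 1280, 48]
r3 m[X1→φ3] = [78, 243, 4480, 416]
r3 m[X1→φ4] = [78, 729, 7168, 624]
r3 m[X1→φ5] = [234, 243, 4480, 156]
r3 m[X1→φ6] = [117, 243, 8960, 1248]
r3 m[X6→φ0] = [3, 9, 9, 4]
r3 m[X6→φ2] = [16, 18, 22, 15]
r4 m[φ0→X7] = [134, 136, 112, 86]
r4 m[φ0→X6] = [346, 452, 532, 333]
r4 m[φ1→X7] = [10876, 12183, 6793, 8199]
r4 m[φ1→X1] = [219, 508, 494, 442]
r4 m[φ2→X6] = [3, 9, 9, 4]
r4 m[φ3→X1] = [3, 3, 8, 3]
r4 m[φ4→X1] = [3, 1, 5, 2]
r4 m[φ5→X1] = [1, 3, 8, 8]
r4 m[φ6→X1] = [2, 3, 4, 1]
r4 m[X7→φ0] = [10876, 12183, 6793, 8199]
r4 m[X7→φ1] = [134, 136, 112, 86]
r4 m[X1→φ1] = [18, 27, 1280, 48]
r4 m[X1→φ3] = [1314, 4572, 79040, 7072]
r4 m[X1→φ4] = [1314, 13716, 126464, 10608]
r4 m[X1→φ5] = [3942, 4572, 79040, 2652]
r4 m[X1→φ6] = [1971, 4572, 158080, 21216]
r4 m[X6→φ0] = [3, 9, 9, 4]
r4 m[X6→φ2] = [346, 452, 532, 333]
r5 m[φ0→X7] = [134, 136, 112, 86]
r5 m[φ0→X6] = [134664, 188657, 217361, 130512]
r5 m[φ1→X7] = [10876, 12183, 6793, 8199]
r5 m[φ1→X1] = [1392, 3390, 3372, 3072]
r5 m[φ2→X6] = [3, 9, 9, 4]
r5 m[φ3→X1] = [3, 3, 8, 3]
r5 m[φ4→X1] = [3, 1, 5, 2]
r5 m[φ5→X1] = [1, 3, 8, 8]
r5 m[φ6→X1] = [2, 3, 4, 1]
r5 m[X7→φ0] = [10876, 12183, 6793, 8199]
r5 m[X7→φ1] = [134, 136, 112, 86]
r5 m[X1→φ1] = [18, 27, 1280, 48]
r5 m[X1→φ3] = [1314, 4572, 79040, 7072]
r5 m[X1→φ4] = [1314, 13716, 126464, 10608]
r5 m[X1→φ5] = [3942, 4572, 79040, 2652]
r5 m[X1→φ6] = [1971, 4572, 158080, 21216]
r5 m[X6→φ0] = [3, 9, 9, 4]
r5 m[X6→φ2] = [346, 452, 532, 333]
r6 m[φ0→X7] = [134, 136, 112, 86]
r6 m[φ0→X6] = [134664, 188657, 217361, 130512]
r6 m[φ1→X7] = [10876, 12183, 6793, 8199]
r6 m[φ1→X1] = [1392, 3390, 3372, 3072]
r6 m[φ2→X6] = [3, 9, 9, 4]
r6 m[φ3→X1] = [3, 3, 8, 3]
r6 m[φ4→X1] = [3, 1, 5, 2]
r6 m[φ5→X1] = [1, 3, 8, 8]
r6 m[φ6→X1] = [2, 3, 4, 1]
r6 m[X7→φ0] = [10876, 12183, 6793, 8199]
r6 m[X7→φ1] = [134, 136, 112, 86]
r6 m[X1→φ1] = [18, 27, 1280, 48]
r6 m[X1→φ3] = [8352, 30510, 539520, 49152]
r6 m[X1→φ4] = [8352, 91530, 863232, 73728]
r6 m[X1→φ5] = [25056, 30510, 539520, 18432]
r6 m[X1→φ6] = [12528, 30510, 1079040, 147456]
r6 m[X6→φ0] = [3, 9, 9, 4]
r6 m[X6→φ2] = [134664, 188657, 217361, 130512]
r7 m[φ0→X7] = [134, 136, 112, 86]
r7 m[φ0→X6] = [134664, 188657, 217361, 130512]
r7 m[φ1→X7] = [10876, 12183, 6793, 8199]
r7 m[φ1→X1] = [1392, 3390, 3372, 3072]
r7 m[φ2→X6] = [3, 9, 9, 4]
r7 m[φ3→X1] = [3, 3, 8, 3]
r7 m[φ4→X1] = [3, 1, 5, 2]
r7 m[φ5→X1] = [1, 3, 8, 8]
r7 m[φ6→X1] = [2, 3, 4, 1]
r7 m[X7→φ0] = [10876, 12183, 6793, 8199]
r7 m[X7→φ1] = [134, 136, 112, 86]
r7 m[X1→φ1] = [18, 27, 1280, 48]
r7 m[X1→φ3] = [8352, 30510, 539520, 49152]
r7 m[X1→φ4] = [8352, 91530, 863232, 73728]
r7 m[X1→φ5] = [25056, 30510, 539520, 18432]
r7 m[X1→φ6] = [12528, 30510, 1079040, 147456]
r7 m[X6→φ0] = [3, 9, 9, 4]
r7 m[X6→φ2] = [134664, 188657, 217361, 130512]
fixed point reached at round 7
b[X7] = ⊗ incoming = [1457384, 1656888, 760816, 705114]

b[X7] = [1457384, 1656888, 760816, 705114]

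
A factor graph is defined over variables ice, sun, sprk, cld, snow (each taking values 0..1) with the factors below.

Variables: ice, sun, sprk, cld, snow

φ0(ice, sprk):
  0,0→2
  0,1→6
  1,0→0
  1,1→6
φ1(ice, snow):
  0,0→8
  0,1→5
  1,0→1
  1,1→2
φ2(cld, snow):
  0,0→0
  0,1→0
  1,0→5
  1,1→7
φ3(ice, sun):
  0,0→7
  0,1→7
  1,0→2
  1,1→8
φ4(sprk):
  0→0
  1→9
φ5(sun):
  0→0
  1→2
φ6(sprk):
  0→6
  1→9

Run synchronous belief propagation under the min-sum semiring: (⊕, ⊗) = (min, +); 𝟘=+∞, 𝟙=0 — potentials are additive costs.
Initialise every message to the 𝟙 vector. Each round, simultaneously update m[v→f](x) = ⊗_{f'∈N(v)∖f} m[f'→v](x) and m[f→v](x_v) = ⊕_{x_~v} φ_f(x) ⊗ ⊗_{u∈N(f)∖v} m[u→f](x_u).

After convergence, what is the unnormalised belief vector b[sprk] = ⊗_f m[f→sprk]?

init: all messages = 𝟙 over 2 values
r1 m[φ0→ice] = [2, 0]
r1 m[φ0→sprk] = [0, 6]
r1 m[φ1→ice] = [5, 1]
r1 m[φ1→snow] = [1, 2]
r1 m[φ2→cld] = [0, 5]
r1 m[φ2→snow] = [0, 0]
r1 m[φ3→ice] = [7, 2]
r1 m[φ3→sun] = [2, 7]
r1 m[φ4→sprk] = [0, 9]
r1 m[φ5→sun] = [0, 2]
r1 m[φ6→sprk] = [6, 9]
r1 m[ice→φ0] = [0, 0]
r1 m[ice→φ1] = [0, 0]
r1 m[ice→φ3] = [0, 0]
r1 m[sun→φ3] = [0, 0]
r1 m[sun→φ5] = [0, 0]
r1 m[sprk→φ0] = [0, 0]
r1 m[sprk→φ4] = [0, 0]
r1 m[sprk→φ6] = [0, 0]
r1 m[cld→φ2] = [0, 0]
r1 m[snow→φ1] = [0, 0]
r1 m[snow→φ2] = [0, 0]
r2 m[φ0→ice] = [2, 0]
r2 m[φ0→sprk] = [0, 6]
r2 m[φ1→ice] = [5, 1]
r2 m[φ1→snow] = [1, 2]
r2 m[φ2→cld] = [0, 5]
r2 m[φ2→snow] = [0, 0]
r2 m[φ3→ice] = [7, 2]
r2 m[φ3→sun] = [2, 7]
r2 m[φ4→sprk] = [0, 9]
r2 m[φ5→sun] = [0, 2]
r2 m[φ6→sprk] = [6, 9]
r2 m[ice→φ0] = [12, 3]
r2 m[ice→φ1] = [9, 2]
r2 m[ice→φ3] = [7, 1]
r2 m[sun→φ3] = [0, 2]
r2 m[sun→φ5] = [2, 7]
r2 m[sprk→φ0] = [6, 18]
r2 m[sprk→φ4] = [6, 15]
r2 m[sprk→φ6] = [0, 15]
r2 m[cld→φ2] = [0, 0]
r2 m[snow→φ1] = [0, 0]
r2 m[snow→φ2] = [1, 2]
r3 m[φ0→ice] = [8, 6]
r3 m[φ0→sprk] = [3, 9]
r3 m[φ1→ice] = [5, 1]
r3 m[φ1→snow] = [3, 4]
r3 m[φ2→cld] = [1, 6]
r3 m[φ2→snow] = [0, 0]
r3 m[φ3→ice] = [7, 2]
r3 m[φ3→sun] = [3, 9]
r3 m[φ4→sprk] = [0, 9]
r3 m[φ5→sun] = [0, 2]
r3 m[φ6→sprk] = [6, 9]
r3 m[ice→φ0] = [12, 3]
r3 m[ice→φ1] = [9, 2]
r3 m[ice→φ3] = [7, 1]
r3 m[sun→φ3] = [0, 2]
r3 m[sun→φ5] = [2, 7]
r3 m[sprk→φ0] = [6, 18]
r3 m[sprk→φ4] = [6, 15]
r3 m[sprk→φ6] = [0, 15]
r3 m[cld→φ2] = [0, 0]
r3 m[snow→φ1] = [0, 0]
r3 m[snow→φ2] = [1, 2]
r4 m[φ0→ice] = [8, 6]
r4 m[φ0→sprk] = [3, 9]
r4 m[φ1→ice] = [5, 1]
r4 m[φ1→snow] = [3, 4]
r4 m[φ2→cld] = [1, 6]
r4 m[φ2→snow] = [0, 0]
r4 m[φ3→ice] = [7, 2]
r4 m[φ3→sun] = [3, 9]
r4 m[φ4→sprk] = [0, 9]
r4 m[φ5→sun] = [0, 2]
r4 m[φ6→sprk] = [6, 9]
r4 m[ice→φ0] = [12, 3]
r4 m[ice→φ1] = [15, 8]
r4 m[ice→φ3] = [13, 7]
r4 m[sun→φ3] = [0, 2]
r4 m[sun→φ5] = [3, 9]
r4 m[sprk→φ0] = [6, 18]
r4 m[sprk→φ4] = [9, 18]
r4 m[sprk→φ6] = [3, 18]
r4 m[cld→φ2] = [0, 0]
r4 m[snow→φ1] = [0, 0]
r4 m[snow→φ2] = [3, 4]
r5 m[φ0→ice] = [8, 6]
r5 m[φ0→sprk] = [3, 9]
r5 m[φ1→ice] = [5, 1]
r5 m[φ1→snow] = [9, 10]
r5 m[φ2→cld] = [3, 8]
r5 m[φ2→snow] = [0, 0]
r5 m[φ3→ice] = [7, 2]
r5 m[φ3→sun] = [9, 15]
r5 m[φ4→sprk] = [0, 9]
r5 m[φ5→sun] = [0, 2]
r5 m[φ6→sprk] = [6, 9]
r5 m[ice→φ0] = [12, 3]
r5 m[ice→φ1] = [15, 8]
r5 m[ice→φ3] = [13, 7]
r5 m[sun→φ3] = [0, 2]
r5 m[sun→φ5] = [3, 9]
r5 m[sprk→φ0] = [6, 18]
r5 m[sprk→φ4] = [9, 18]
r5 m[sprk→φ6] = [3, 18]
r5 m[cld→φ2] = [0, 0]
r5 m[snow→φ1] = [0, 0]
r5 m[snow→φ2] = [3, 4]
r6 m[φ0→ice] = [8, 6]
r6 m[φ0→sprk] = [3, 9]
r6 m[φ1→ice] = [5, 1]
r6 m[φ1→snow] = [9, 10]
r6 m[φ2→cld] = [3, 8]
r6 m[φ2→snow] = [0, 0]
r6 m[φ3→ice] = [7, 2]
r6 m[φ3→sun] = [9, 15]
r6 m[φ4→sprk] = [0, 9]
r6 m[φ5→sun] = [0, 2]
r6 m[φ6→sprk] = [6, 9]
r6 m[ice→φ0] = [12, 3]
r6 m[ice→φ1] = [15, 8]
r6 m[ice→φ3] = [13, 7]
r6 m[sun→φ3] = [0, 2]
r6 m[sun→φ5] = [9, 15]
r6 m[sprk→φ0] = [6, 18]
r6 m[sprk→φ4] = [9, 18]
r6 m[sprk→φ6] = [3, 18]
r6 m[cld→φ2] = [0, 0]
r6 m[snow→φ1] = [0, 0]
r6 m[snow→φ2] = [9, 10]
r7 m[φ0→ice] = [8, 6]
r7 m[φ0→sprk] = [3, 9]
r7 m[φ1→ice] = [5, 1]
r7 m[φ1→snow] = [9, 10]
r7 m[φ2→cld] = [9, 14]
r7 m[φ2→snow] = [0, 0]
r7 m[φ3→ice] = [7, 2]
r7 m[φ3→sun] = [9, 15]
r7 m[φ4→sprk] = [0, 9]
r7 m[φ5→sun] = [0, 2]
r7 m[φ6→sprk] = [6, 9]
r7 m[ice→φ0] = [12, 3]
r7 m[ice→φ1] = [15, 8]
r7 m[ice→φ3] = [13, 7]
r7 m[sun→φ3] = [0, 2]
r7 m[sun→φ5] = [9, 15]
r7 m[sprk→φ0] = [6, 18]
r7 m[sprk→φ4] = [9, 18]
r7 m[sprk→φ6] = [3, 18]
r7 m[cld→φ2] = [0, 0]
r7 m[snow→φ1] = [0, 0]
r7 m[snow→φ2] = [9, 10]
r8 m[φ0→ice] = [8, 6]
r8 m[φ0→sprk] = [3, 9]
r8 m[φ1→ice] = [5, 1]
r8 m[φ1→snow] = [9, 10]
r8 m[φ2→cld] = [9, 14]
r8 m[φ2→snow] = [0, 0]
r8 m[φ3→ice] = [7, 2]
r8 m[φ3→sun] = [9, 15]
r8 m[φ4→sprk] = [0, 9]
r8 m[φ5→sun] = [0, 2]
r8 m[φ6→sprk] = [6, 9]
r8 m[ice→φ0] = [12, 3]
r8 m[ice→φ1] = [15, 8]
r8 m[ice→φ3] = [13, 7]
r8 m[sun→φ3] = [0, 2]
r8 m[sun→φ5] = [9, 15]
r8 m[sprk→φ0] = [6, 18]
r8 m[sprk→φ4] = [9, 18]
r8 m[sprk→φ6] = [3, 18]
r8 m[cld→φ2] = [0, 0]
r8 m[snow→φ1] = [0, 0]
r8 m[snow→φ2] = [9, 10]
fixed point reached at round 8
b[sprk] = ⊗ incoming = [9, 27]

b[sprk] = [9, 27]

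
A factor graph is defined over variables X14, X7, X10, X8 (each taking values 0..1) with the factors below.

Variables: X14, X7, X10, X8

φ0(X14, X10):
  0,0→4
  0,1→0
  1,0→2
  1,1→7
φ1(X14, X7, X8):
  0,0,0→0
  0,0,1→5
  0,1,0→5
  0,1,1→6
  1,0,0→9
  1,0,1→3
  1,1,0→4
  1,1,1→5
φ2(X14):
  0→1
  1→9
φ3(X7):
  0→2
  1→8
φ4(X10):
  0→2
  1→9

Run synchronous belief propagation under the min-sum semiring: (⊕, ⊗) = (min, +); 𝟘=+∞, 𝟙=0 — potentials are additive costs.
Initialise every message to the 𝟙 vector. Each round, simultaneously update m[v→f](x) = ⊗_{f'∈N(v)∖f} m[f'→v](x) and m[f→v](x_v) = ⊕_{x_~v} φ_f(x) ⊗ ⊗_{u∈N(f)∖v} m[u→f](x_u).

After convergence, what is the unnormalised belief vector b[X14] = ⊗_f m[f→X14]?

b[X14] = [9, 18]

init: all messages = 𝟙 over 2 values
r1 m[φ0→X14] = [0, 2]
r1 m[φ0→X10] = [2, 0]
r1 m[φ1→X14] = [0, 3]
r1 m[φ1→X7] = [0, 4]
r1 m[φ1→X8] = [0, 3]
r1 m[φ2→X14] = [1, 9]
r1 m[φ3→X7] = [2, 8]
r1 m[φ4→X10] = [2, 9]
r1 m[X14→φ0] = [0, 0]
r1 m[X14→φ1] = [0, 0]
r1 m[X14→φ2] = [0, 0]
r1 m[X7→φ1] = [0, 0]
r1 m[X7→φ3] = [0, 0]
r1 m[X10→φ0] = [0, 0]
r1 m[X10→φ4] = [0, 0]
r1 m[X8→φ1] = [0, 0]
r2 m[φ0→X14] = [0, 2]
r2 m[φ0→X10] = [2, 0]
r2 m[φ1→X14] = [0, 3]
r2 m[φ1→X7] = [0, 4]
r2 m[φ1→X8] = [0, 3]
r2 m[φ2→X14] = [1, 9]
r2 m[φ3→X7] = [2, 8]
r2 m[φ4→X10] = [2, 9]
r2 m[X14→φ0] = [1, 12]
r2 m[X14→φ1] = [1, 11]
r2 m[X14→φ2] = [0, 5]
r2 m[X7→φ1] = [2, 8]
r2 m[X7→φ3] = [0, 4]
r2 m[X10→φ0] = [2, 9]
r2 m[X10→φ4] = [2, 0]
r2 m[X8→φ1] = [0, 0]
r3 m[φ0→X14] = [6, 4]
r3 m[φ0→X10] = [5, 1]
r3 m[φ1→X14] = [2, 5]
r3 m[φ1→X7] = [1, 6]
r3 m[φ1→X8] = [3, 8]
r3 m[φ2→X14] = [1, 9]
r3 m[φ3→X7] = [2, 8]
r3 m[φ4→X10] = [2, 9]
r3 m[X14→φ0] = [1, 12]
r3 m[X14→φ1] = [1, 11]
r3 m[X14→φ2] = [0, 5]
r3 m[X7→φ1] = [2, 8]
r3 m[X7→φ3] = [0, 4]
r3 m[X10→φ0] = [2, 9]
r3 m[X10→φ4] = [2, 0]
r3 m[X8→φ1] = [0, 0]
r4 m[φ0→X14] = [6, 4]
r4 m[φ0→X10] = [5, 1]
r4 m[φ1→X14] = [2, 5]
r4 m[φ1→X7] = [1, 6]
r4 m[φ1→X8] = [3, 8]
r4 m[φ2→X14] = [1, 9]
r4 m[φ3→X7] = [2, 8]
r4 m[φ4→X10] = [2, 9]
r4 m[X14→φ0] = [3, 14]
r4 m[X14→φ1] = [7, 13]
r4 m[X14→φ2] = [8, 9]
r4 m[X7→φ1] = [2, 8]
r4 m[X7→φ3] = [1, 6]
r4 m[X10→φ0] = [2, 9]
r4 m[X10→φ4] = [5, 1]
r4 m[X8→φ1] = [0, 0]
r5 m[φ0→X14] = [6, 4]
r5 m[φ0→X10] = [7, 3]
r5 m[φ1→X14] = [2, 5]
r5 m[φ1→X7] = [7, 12]
r5 m[φ1→X8] = [9, 14]
r5 m[φ2→X14] = [1, 9]
r5 m[φ3→X7] = [2, 8]
r5 m[φ4→X10] = [2, 9]
r5 m[X14→φ0] = [3, 14]
r5 m[X14→φ1] = [7, 13]
r5 m[X14→φ2] = [8, 9]
r5 m[X7→φ1] = [2, 8]
r5 m[X7→φ3] = [1, 6]
r5 m[X10→φ0] = [2, 9]
r5 m[X10→φ4] = [5, 1]
r5 m[X8→φ1] = [0, 0]
r6 m[φ0→X14] = [6, 4]
r6 m[φ0→X10] = [7, 3]
r6 m[φ1→X14] = [2, 5]
r6 m[φ1→X7] = [7, 12]
r6 m[φ1→X8] = [9, 14]
r6 m[φ2→X14] = [1, 9]
r6 m[φ3→X7] = [2, 8]
r6 m[φ4→X10] = [2, 9]
r6 m[X14→φ0] = [3, 14]
r6 m[X14→φ1] = [7, 13]
r6 m[X14→φ2] = [8, 9]
r6 m[X7→φ1] = [2, 8]
r6 m[X7→φ3] = [7, 12]
r6 m[X10→φ0] = [2, 9]
r6 m[X10→φ4] = [7, 3]
r6 m[X8→φ1] = [0, 0]
r7 m[φ0→X14] = [6, 4]
r7 m[φ0→X10] = [7, 3]
r7 m[φ1→X14] = [2, 5]
r7 m[φ1→X7] = [7, 12]
r7 m[φ1→X8] = [9, 14]
r7 m[φ2→X14] = [1, 9]
r7 m[φ3→X7] = [2, 8]
r7 m[φ4→X10] = [2, 9]
r7 m[X14→φ0] = [3, 14]
r7 m[X14→φ1] = [7, 13]
r7 m[X14→φ2] = [8, 9]
r7 m[X7→φ1] = [2, 8]
r7 m[X7→φ3] = [7, 12]
r7 m[X10→φ0] = [2, 9]
r7 m[X10→φ4] = [7, 3]
r7 m[X8→φ1] = [0, 0]
fixed point reached at round 7
b[X14] = ⊗ incoming = [9, 18]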